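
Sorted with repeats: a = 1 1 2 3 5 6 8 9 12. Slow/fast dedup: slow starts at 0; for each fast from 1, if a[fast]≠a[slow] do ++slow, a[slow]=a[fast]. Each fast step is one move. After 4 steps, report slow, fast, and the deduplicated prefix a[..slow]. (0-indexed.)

(s=0,f=1) a[fast]=1=a[slow] dup → fast++
(s=0,f=2) a[fast]=2≠a[slow]=1 write a[1]=2 → slow++,fast++
(s=1,f=3) a[fast]=3≠a[slow]=2 write a[2]=3 → slow++,fast++
(s=2,f=4) a[fast]=5≠a[slow]=3 write a[3]=5 → slow++,fast++

slow=3, fast=5, prefix=[1, 2, 3, 5]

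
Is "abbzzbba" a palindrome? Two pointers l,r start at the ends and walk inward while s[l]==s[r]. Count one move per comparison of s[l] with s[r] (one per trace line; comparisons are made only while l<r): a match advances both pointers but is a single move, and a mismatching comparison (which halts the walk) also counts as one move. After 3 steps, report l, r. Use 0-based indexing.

[0,7] 'a'=='a' → l++,r--
[1,6] 'b'=='b' → l++,r--
[2,5] 'b'=='b' → l++,r--

l=3, r=4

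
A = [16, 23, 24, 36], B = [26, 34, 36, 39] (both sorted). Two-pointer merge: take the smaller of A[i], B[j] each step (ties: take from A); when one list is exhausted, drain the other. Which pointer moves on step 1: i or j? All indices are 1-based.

i

[i=1,j=1] A[i]=16<=B[j]=26 take 16 → i++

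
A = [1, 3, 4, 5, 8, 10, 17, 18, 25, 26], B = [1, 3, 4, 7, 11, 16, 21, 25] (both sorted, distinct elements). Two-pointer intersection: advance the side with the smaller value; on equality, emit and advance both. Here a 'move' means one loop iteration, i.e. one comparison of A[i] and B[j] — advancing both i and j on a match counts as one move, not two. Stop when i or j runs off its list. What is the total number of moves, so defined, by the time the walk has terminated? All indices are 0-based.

i=0 j=0: 1==1 emit, i++,j++
i=1 j=1: 3==3 emit, i++,j++
i=2 j=2: 4==4 emit, i++,j++
i=3 j=3: 5<7, i++
i=4 j=3: 8>7, j++
i=4 j=4: 8<11, i++
i=5 j=4: 10<11, i++
i=6 j=4: 17>11, j++
i=6 j=5: 17>16, j++
i=6 j=6: 17<21, i++
i=7 j=6: 18<21, i++
i=8 j=6: 25>21, j++
i=8 j=7: 25==25 emit, i++,j++

13 moves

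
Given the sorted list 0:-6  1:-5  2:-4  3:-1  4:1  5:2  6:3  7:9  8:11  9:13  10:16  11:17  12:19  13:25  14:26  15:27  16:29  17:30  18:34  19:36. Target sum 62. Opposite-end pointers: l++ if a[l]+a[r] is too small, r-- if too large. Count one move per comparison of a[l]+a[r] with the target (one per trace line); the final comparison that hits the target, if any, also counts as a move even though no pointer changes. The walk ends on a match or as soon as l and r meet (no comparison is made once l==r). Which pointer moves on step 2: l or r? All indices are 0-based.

l

l=0 r=19: -6+36=30 <62, l++
l=1 r=19: -5+36=31 <62, l++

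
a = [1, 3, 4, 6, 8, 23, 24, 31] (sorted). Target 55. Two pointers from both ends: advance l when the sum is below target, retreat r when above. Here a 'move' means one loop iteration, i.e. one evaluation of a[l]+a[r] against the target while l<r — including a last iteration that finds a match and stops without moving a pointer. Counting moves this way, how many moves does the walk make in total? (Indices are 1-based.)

7 moves

l=1 r=8: 1+31=32 <55, l++
l=2 r=8: 3+31=34 <55, l++
l=3 r=8: 4+31=35 <55, l++
l=4 r=8: 6+31=37 <55, l++
l=5 r=8: 8+31=39 <55, l++
l=6 r=8: 23+31=54 <55, l++
l=7 r=8: 24+31=55, found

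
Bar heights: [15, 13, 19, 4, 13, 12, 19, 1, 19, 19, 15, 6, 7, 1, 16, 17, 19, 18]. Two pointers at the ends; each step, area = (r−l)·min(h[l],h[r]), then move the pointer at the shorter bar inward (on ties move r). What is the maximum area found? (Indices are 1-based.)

[1,18] min(15,18)*17=255 best=255 * → l++
[2,18] min(13,18)*16=208 best=255 → l++
[3,18] min(19,18)*15=270 best=270 * → r--
[3,17] min(19,19)*14=266 best=270 → r--
[3,16] min(19,17)*13=221 best=270 → r--
[3,15] min(19,16)*12=192 best=270 → r--
[3,14] min(19,1)*11=11 best=270 → r--
[3,13] min(19,7)*10=70 best=270 → r--
[3,12] min(19,6)*9=54 best=270 → r--
[3,11] min(19,15)*8=120 best=270 → r--
[3,10] min(19,19)*7=133 best=270 → r--
[3,9] min(19,19)*6=114 best=270 → r--
[3,8] min(19,1)*5=5 best=270 → r--
[3,7] min(19,19)*4=76 best=270 → r--
[3,6] min(19,12)*3=36 best=270 → r--
[3,5] min(19,13)*2=26 best=270 → r--
[3,4] min(19,4)*1=4 best=270 → r--

max area = 270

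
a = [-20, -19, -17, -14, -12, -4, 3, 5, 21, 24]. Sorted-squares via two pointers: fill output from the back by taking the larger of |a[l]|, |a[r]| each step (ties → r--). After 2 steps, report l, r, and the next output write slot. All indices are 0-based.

l=0, r=7, next write slot=7

l=0 r=9: |-20|<=|24| out[9]=576, r--
l=0 r=8: |-20|<=|21| out[8]=441, r--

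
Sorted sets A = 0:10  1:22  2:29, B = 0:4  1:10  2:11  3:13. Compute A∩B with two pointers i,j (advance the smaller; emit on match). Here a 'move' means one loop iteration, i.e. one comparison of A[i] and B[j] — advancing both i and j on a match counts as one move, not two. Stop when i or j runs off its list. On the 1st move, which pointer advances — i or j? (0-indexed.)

j

[i=0,j=0] 10>4 → j++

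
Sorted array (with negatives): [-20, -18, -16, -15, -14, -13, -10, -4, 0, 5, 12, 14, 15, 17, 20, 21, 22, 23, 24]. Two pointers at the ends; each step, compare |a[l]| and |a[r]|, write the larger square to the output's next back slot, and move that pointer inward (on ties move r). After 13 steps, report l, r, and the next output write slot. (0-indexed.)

[0,18] |-20|<=|24| out[18]=576 → r--
[0,17] |-20|<=|23| out[17]=529 → r--
[0,16] |-20|<=|22| out[16]=484 → r--
[0,15] |-20|<=|21| out[15]=441 → r--
[0,14] |-20|<=|20| out[14]=400 → r--
[0,13] |-20|>|17| out[13]=400 → l++
[1,13] |-18|>|17| out[12]=324 → l++
[2,13] |-16|<=|17| out[11]=289 → r--
[2,12] |-16|>|15| out[10]=256 → l++
[3,12] |-15|<=|15| out[9]=225 → r--
[3,11] |-15|>|14| out[8]=225 → l++
[4,11] |-14|<=|14| out[7]=196 → r--
[4,10] |-14|>|12| out[6]=196 → l++

l=5, r=10, next write slot=5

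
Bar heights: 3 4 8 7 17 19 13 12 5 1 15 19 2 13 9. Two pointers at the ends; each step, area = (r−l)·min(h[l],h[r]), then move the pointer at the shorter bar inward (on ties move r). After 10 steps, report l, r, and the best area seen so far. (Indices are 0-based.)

[0,14] min(3,9)*14=42 best=42 * → l++
[1,14] min(4,9)*13=52 best=52 * → l++
[2,14] min(8,9)*12=96 best=96 * → l++
[3,14] min(7,9)*11=77 best=96 → l++
[4,14] min(17,9)*10=90 best=96 → r--
[4,13] min(17,13)*9=117 best=117 * → r--
[4,12] min(17,2)*8=16 best=117 → r--
[4,11] min(17,19)*7=119 best=119 * → l++
[5,11] min(19,19)*6=114 best=119 → r--
[5,10] min(19,15)*5=75 best=119 → r--

l=5, r=9, best area=119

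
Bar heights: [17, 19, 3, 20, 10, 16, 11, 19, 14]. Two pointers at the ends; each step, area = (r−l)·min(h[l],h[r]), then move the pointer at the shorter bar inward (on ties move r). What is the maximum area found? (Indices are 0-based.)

max area = 119

l=0 r=8: min(17,14)*8=112 best=112 *, r--
l=0 r=7: min(17,19)*7=119 best=119 *, l++
l=1 r=7: min(19,19)*6=114 best=119, r--
l=1 r=6: min(19,11)*5=55 best=119, r--
l=1 r=5: min(19,16)*4=64 best=119, r--
l=1 r=4: min(19,10)*3=30 best=119, r--
l=1 r=3: min(19,20)*2=38 best=119, l++
l=2 r=3: min(3,20)*1=3 best=119, l++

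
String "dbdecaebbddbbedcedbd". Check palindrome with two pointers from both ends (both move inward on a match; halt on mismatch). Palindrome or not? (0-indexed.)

not a palindrome (mismatch at 5,14)

l=0 r=19: 'd'=='d', l++,r--
l=1 r=18: 'b'=='b', l++,r--
l=2 r=17: 'd'=='d', l++,r--
l=3 r=16: 'e'=='e', l++,r--
l=4 r=15: 'c'=='c', l++,r--
l=5 r=14: 'a'!='d', stop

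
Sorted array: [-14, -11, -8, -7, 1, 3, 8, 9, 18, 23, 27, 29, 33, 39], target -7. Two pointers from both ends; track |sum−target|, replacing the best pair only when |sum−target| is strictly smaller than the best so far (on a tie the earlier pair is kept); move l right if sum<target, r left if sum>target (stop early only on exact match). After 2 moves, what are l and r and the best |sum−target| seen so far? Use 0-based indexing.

l=0, r=11, best |Δ|=26

l=0 r=13: -14+39=25 d=32 *, r--
l=0 r=12: -14+33=19 d=26 *, r--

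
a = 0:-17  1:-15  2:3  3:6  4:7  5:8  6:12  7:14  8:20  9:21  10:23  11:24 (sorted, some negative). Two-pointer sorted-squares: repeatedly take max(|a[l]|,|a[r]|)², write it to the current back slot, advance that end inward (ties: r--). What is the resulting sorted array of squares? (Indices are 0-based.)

[9, 36, 49, 64, 144, 196, 225, 289, 400, 441, 529, 576]

l=0 r=11: |-17|<=|24| out[11]=576, r--
l=0 r=10: |-17|<=|23| out[10]=529, r--
l=0 r=9: |-17|<=|21| out[9]=441, r--
l=0 r=8: |-17|<=|20| out[8]=400, r--
l=0 r=7: |-17|>|14| out[7]=289, l++
l=1 r=7: |-15|>|14| out[6]=225, l++
l=2 r=7: |3|<=|14| out[5]=196, r--
l=2 r=6: |3|<=|12| out[4]=144, r--
l=2 r=5: |3|<=|8| out[3]=64, r--
l=2 r=4: |3|<=|7| out[2]=49, r--
l=2 r=3: |3|<=|6| out[1]=36, r--
l=2 r=2: |3|<=|3| out[0]=9, r--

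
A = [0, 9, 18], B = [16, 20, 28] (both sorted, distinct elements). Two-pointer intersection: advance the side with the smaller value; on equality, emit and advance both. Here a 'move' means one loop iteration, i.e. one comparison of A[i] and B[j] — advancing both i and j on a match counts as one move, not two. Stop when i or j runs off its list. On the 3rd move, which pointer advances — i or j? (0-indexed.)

j

[i=0,j=0] 0<16 → i++
[i=1,j=0] 9<16 → i++
[i=2,j=0] 18>16 → j++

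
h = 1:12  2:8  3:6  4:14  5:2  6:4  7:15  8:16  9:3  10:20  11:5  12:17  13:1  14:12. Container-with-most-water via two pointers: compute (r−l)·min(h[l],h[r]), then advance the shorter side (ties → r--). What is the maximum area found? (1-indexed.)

[1,14] min(12,12)*13=156 best=156 * → r--
[1,13] min(12,1)*12=12 best=156 → r--
[1,12] min(12,17)*11=132 best=156 → l++
[2,12] min(8,17)*10=80 best=156 → l++
[3,12] min(6,17)*9=54 best=156 → l++
[4,12] min(14,17)*8=112 best=156 → l++
[5,12] min(2,17)*7=14 best=156 → l++
[6,12] min(4,17)*6=24 best=156 → l++
[7,12] min(15,17)*5=75 best=156 → l++
[8,12] min(16,17)*4=64 best=156 → l++
[9,12] min(3,17)*3=9 best=156 → l++
[10,12] min(20,17)*2=34 best=156 → r--
[10,11] min(20,5)*1=5 best=156 → r--

max area = 156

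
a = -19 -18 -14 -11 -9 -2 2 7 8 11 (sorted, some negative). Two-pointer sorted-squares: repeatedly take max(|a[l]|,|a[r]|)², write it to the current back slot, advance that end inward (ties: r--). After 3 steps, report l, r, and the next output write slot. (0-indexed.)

l=3, r=9, next write slot=6

l=0 r=9: |-19|>|11| out[9]=361, l++
l=1 r=9: |-18|>|11| out[8]=324, l++
l=2 r=9: |-14|>|11| out[7]=196, l++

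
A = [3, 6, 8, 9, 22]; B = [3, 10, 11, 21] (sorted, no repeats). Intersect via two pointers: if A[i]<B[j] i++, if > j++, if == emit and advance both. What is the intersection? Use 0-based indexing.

intersection = [3]

[i=0,j=0] 3==3 emit → i++,j++
[i=1,j=1] 6<10 → i++
[i=2,j=1] 8<10 → i++
[i=3,j=1] 9<10 → i++
[i=4,j=1] 22>10 → j++
[i=4,j=2] 22>11 → j++
[i=4,j=3] 22>21 → j++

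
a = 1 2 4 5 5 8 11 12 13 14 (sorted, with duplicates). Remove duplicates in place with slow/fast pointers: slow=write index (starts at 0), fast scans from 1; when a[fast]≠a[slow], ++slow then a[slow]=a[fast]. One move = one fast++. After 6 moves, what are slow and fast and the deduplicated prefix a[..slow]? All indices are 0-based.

slow=5, fast=7, prefix=[1, 2, 4, 5, 8, 11]

(s=0,f=1) a[fast]=2≠a[slow]=1 write a[1]=2 → slow++,fast++
(s=1,f=2) a[fast]=4≠a[slow]=2 write a[2]=4 → slow++,fast++
(s=2,f=3) a[fast]=5≠a[slow]=4 write a[3]=5 → slow++,fast++
(s=3,f=4) a[fast]=5=a[slow] dup → fast++
(s=3,f=5) a[fast]=8≠a[slow]=5 write a[4]=8 → slow++,fast++
(s=4,f=6) a[fast]=11≠a[slow]=8 write a[5]=11 → slow++,fast++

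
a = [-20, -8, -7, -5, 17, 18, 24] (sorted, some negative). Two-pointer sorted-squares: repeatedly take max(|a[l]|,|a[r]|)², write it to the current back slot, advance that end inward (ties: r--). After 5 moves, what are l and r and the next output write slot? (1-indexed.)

l=3, r=4, next write slot=2

[1,7] |-20|<=|24| out[7]=576 → r--
[1,6] |-20|>|18| out[6]=400 → l++
[2,6] |-8|<=|18| out[5]=324 → r--
[2,5] |-8|<=|17| out[4]=289 → r--
[2,4] |-8|>|-5| out[3]=64 → l++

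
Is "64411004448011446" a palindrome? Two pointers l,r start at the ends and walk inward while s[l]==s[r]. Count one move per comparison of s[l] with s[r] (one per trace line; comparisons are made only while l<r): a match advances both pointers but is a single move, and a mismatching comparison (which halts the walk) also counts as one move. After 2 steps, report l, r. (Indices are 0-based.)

l=2, r=14

[0,16] '6'=='6' → l++,r--
[1,15] '4'=='4' → l++,r--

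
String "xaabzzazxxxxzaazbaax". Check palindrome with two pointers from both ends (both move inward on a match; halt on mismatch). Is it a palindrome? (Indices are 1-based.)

[1,20] 'x'=='x' → l++,r--
[2,19] 'a'=='a' → l++,r--
[3,18] 'a'=='a' → l++,r--
[4,17] 'b'=='b' → l++,r--
[5,16] 'z'=='z' → l++,r--
[6,15] 'z'!='a' → stop

not a palindrome (mismatch at 6,15)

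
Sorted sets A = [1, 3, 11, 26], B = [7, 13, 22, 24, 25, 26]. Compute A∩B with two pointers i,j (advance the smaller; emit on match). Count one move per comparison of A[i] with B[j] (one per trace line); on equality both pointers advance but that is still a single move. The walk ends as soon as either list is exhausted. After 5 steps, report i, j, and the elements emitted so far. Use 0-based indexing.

[i=0,j=0] 1<7 → i++
[i=1,j=0] 3<7 → i++
[i=2,j=0] 11>7 → j++
[i=2,j=1] 11<13 → i++
[i=3,j=1] 26>13 → j++

i=3, j=2, emitted=[]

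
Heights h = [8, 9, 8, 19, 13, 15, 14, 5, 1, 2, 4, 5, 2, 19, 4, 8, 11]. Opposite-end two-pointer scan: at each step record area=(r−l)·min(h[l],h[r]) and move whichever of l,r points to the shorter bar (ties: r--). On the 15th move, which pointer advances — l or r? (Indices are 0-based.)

[0,16] min(8,11)*16=128 best=128 * → l++
[1,16] min(9,11)*15=135 best=135 * → l++
[2,16] min(8,11)*14=112 best=135 → l++
[3,16] min(19,11)*13=143 best=143 * → r--
[3,15] min(19,8)*12=96 best=143 → r--
[3,14] min(19,4)*11=44 best=143 → r--
[3,13] min(19,19)*10=190 best=190 * → r--
[3,12] min(19,2)*9=18 best=190 → r--
[3,11] min(19,5)*8=40 best=190 → r--
[3,10] min(19,4)*7=28 best=190 → r--
[3,9] min(19,2)*6=12 best=190 → r--
[3,8] min(19,1)*5=5 best=190 → r--
[3,7] min(19,5)*4=20 best=190 → r--
[3,6] min(19,14)*3=42 best=190 → r--
[3,5] min(19,15)*2=30 best=190 → r--

r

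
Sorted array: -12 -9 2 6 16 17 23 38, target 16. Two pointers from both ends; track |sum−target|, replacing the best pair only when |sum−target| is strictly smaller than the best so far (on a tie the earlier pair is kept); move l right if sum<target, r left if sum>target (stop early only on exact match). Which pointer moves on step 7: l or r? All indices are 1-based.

l

[1,8] -12+38=26 d=10 * → r--
[1,7] -12+23=11 d=5 * → l++
[2,7] -9+23=14 d=2 * → l++
[3,7] 2+23=25 d=9 → r--
[3,6] 2+17=19 d=3 → r--
[3,5] 2+16=18 d=2 → r--
[3,4] 2+6=8 d=8 → l++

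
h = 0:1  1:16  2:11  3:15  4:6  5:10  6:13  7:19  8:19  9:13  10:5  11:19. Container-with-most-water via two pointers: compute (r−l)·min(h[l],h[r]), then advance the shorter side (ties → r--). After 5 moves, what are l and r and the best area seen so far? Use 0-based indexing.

l=5, r=11, best area=160

l=0 r=11: min(1,19)*11=11 best=11 *, l++
l=1 r=11: min(16,19)*10=160 best=160 *, l++
l=2 r=11: min(11,19)*9=99 best=160, l++
l=3 r=11: min(15,19)*8=120 best=160, l++
l=4 r=11: min(6,19)*7=42 best=160, l++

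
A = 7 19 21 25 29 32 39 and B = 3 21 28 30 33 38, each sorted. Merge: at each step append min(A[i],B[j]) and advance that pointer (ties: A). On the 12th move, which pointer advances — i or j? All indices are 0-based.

j

[i=0,j=0] A[i]=7>B[j]=3 take 3 → j++
[i=0,j=1] A[i]=7<=B[j]=21 take 7 → i++
[i=1,j=1] A[i]=19<=B[j]=21 take 19 → i++
[i=2,j=1] A[i]=21<=B[j]=21 take 21 → i++
[i=3,j=1] A[i]=25>B[j]=21 take 21 → j++
[i=3,j=2] A[i]=25<=B[j]=28 take 25 → i++
[i=4,j=2] A[i]=29>B[j]=28 take 28 → j++
[i=4,j=3] A[i]=29<=B[j]=30 take 29 → i++
[i=5,j=3] A[i]=32>B[j]=30 take 30 → j++
[i=5,j=4] A[i]=32<=B[j]=33 take 32 → i++
[i=6,j=4] A[i]=39>B[j]=33 take 33 → j++
[i=6,j=5] A[i]=39>B[j]=38 take 38 → j++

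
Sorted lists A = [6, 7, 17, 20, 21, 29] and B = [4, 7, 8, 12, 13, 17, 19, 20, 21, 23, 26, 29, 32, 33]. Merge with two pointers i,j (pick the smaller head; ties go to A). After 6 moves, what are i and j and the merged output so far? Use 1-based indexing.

i=3, j=5, merged so far=[4, 6, 7, 7, 8, 12]

i=1 j=1: A[i]=6>B[j]=4 take 4, j++
i=1 j=2: A[i]=6<=B[j]=7 take 6, i++
i=2 j=2: A[i]=7<=B[j]=7 take 7, i++
i=3 j=2: A[i]=17>B[j]=7 take 7, j++
i=3 j=3: A[i]=17>B[j]=8 take 8, j++
i=3 j=4: A[i]=17>B[j]=12 take 12, j++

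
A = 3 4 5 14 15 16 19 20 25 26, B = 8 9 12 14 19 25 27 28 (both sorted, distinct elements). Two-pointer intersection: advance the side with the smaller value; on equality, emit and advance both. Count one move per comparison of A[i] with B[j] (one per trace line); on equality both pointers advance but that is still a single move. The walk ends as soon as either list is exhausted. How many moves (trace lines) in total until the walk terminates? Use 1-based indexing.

13 moves

[i=1,j=1] 3<8 → i++
[i=2,j=1] 4<8 → i++
[i=3,j=1] 5<8 → i++
[i=4,j=1] 14>8 → j++
[i=4,j=2] 14>9 → j++
[i=4,j=3] 14>12 → j++
[i=4,j=4] 14==14 emit → i++,j++
[i=5,j=5] 15<19 → i++
[i=6,j=5] 16<19 → i++
[i=7,j=5] 19==19 emit → i++,j++
[i=8,j=6] 20<25 → i++
[i=9,j=6] 25==25 emit → i++,j++
[i=10,j=7] 26<27 → i++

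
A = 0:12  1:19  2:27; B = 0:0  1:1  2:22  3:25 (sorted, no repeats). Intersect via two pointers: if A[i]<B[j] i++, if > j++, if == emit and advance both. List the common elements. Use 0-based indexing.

i=0 j=0: 12>0, j++
i=0 j=1: 12>1, j++
i=0 j=2: 12<22, i++
i=1 j=2: 19<22, i++
i=2 j=2: 27>22, j++
i=2 j=3: 27>25, j++

intersection = []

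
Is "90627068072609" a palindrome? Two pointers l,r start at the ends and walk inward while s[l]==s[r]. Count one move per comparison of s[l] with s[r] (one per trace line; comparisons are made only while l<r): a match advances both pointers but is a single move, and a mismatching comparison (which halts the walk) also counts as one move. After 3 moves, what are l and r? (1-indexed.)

[1,14] '9'=='9' → l++,r--
[2,13] '0'=='0' → l++,r--
[3,12] '6'=='6' → l++,r--

l=4, r=11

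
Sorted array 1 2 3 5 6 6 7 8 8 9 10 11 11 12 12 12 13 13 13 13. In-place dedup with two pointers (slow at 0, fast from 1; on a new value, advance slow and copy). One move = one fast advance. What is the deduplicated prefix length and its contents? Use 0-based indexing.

length 12; prefix = [1, 2, 3, 5, 6, 7, 8, 9, 10, 11, 12, 13]

(s=0,f=1) a[fast]=2≠a[slow]=1 write a[1]=2 → slow++,fast++
(s=1,f=2) a[fast]=3≠a[slow]=2 write a[2]=3 → slow++,fast++
(s=2,f=3) a[fast]=5≠a[slow]=3 write a[3]=5 → slow++,fast++
(s=3,f=4) a[fast]=6≠a[slow]=5 write a[4]=6 → slow++,fast++
(s=4,f=5) a[fast]=6=a[slow] dup → fast++
(s=4,f=6) a[fast]=7≠a[slow]=6 write a[5]=7 → slow++,fast++
(s=5,f=7) a[fast]=8≠a[slow]=7 write a[6]=8 → slow++,fast++
(s=6,f=8) a[fast]=8=a[slow] dup → fast++
(s=6,f=9) a[fast]=9≠a[slow]=8 write a[7]=9 → slow++,fast++
(s=7,f=10) a[fast]=10≠a[slow]=9 write a[8]=10 → slow++,fast++
(s=8,f=11) a[fast]=11≠a[slow]=10 write a[9]=11 → slow++,fast++
(s=9,f=12) a[fast]=11=a[slow] dup → fast++
(s=9,f=13) a[fast]=12≠a[slow]=11 write a[10]=12 → slow++,fast++
(s=10,f=14) a[fast]=12=a[slow] dup → fast++
(s=10,f=15) a[fast]=12=a[slow] dup → fast++
(s=10,f=16) a[fast]=13≠a[slow]=12 write a[11]=13 → slow++,fast++
(s=11,f=17) a[fast]=13=a[slow] dup → fast++
(s=11,f=18) a[fast]=13=a[slow] dup → fast++
(s=11,f=19) a[fast]=13=a[slow] dup → fast++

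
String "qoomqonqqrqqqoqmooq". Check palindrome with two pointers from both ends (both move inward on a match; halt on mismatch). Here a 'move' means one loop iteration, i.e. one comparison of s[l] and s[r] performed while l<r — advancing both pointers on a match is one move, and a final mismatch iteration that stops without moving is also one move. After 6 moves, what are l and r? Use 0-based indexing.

l=6, r=12

[0,18] 'q'=='q' → l++,r--
[1,17] 'o'=='o' → l++,r--
[2,16] 'o'=='o' → l++,r--
[3,15] 'm'=='m' → l++,r--
[4,14] 'q'=='q' → l++,r--
[5,13] 'o'=='o' → l++,r--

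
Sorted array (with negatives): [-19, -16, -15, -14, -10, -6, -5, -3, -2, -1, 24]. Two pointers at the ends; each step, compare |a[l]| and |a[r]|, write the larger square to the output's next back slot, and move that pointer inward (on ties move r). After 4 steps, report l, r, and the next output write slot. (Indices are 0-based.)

l=3, r=9, next write slot=6

[0,10] |-19|<=|24| out[10]=576 → r--
[0,9] |-19|>|-1| out[9]=361 → l++
[1,9] |-16|>|-1| out[8]=256 → l++
[2,9] |-15|>|-1| out[7]=225 → l++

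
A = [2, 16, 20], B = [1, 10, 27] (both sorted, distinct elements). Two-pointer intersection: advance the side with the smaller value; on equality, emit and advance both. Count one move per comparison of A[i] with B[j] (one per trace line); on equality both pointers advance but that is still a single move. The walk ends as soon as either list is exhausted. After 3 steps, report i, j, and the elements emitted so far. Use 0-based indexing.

[i=0,j=0] 2>1 → j++
[i=0,j=1] 2<10 → i++
[i=1,j=1] 16>10 → j++

i=1, j=2, emitted=[]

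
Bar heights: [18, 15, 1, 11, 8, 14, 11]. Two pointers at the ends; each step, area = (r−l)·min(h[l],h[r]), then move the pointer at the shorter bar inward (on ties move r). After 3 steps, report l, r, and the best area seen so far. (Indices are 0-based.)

l=0, r=3, best area=70

[0,6] min(18,11)*6=66 best=66 * → r--
[0,5] min(18,14)*5=70 best=70 * → r--
[0,4] min(18,8)*4=32 best=70 → r--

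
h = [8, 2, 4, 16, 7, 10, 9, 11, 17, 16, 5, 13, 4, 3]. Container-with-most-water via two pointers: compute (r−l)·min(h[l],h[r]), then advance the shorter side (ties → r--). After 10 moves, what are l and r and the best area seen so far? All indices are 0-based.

l=0 r=13: min(8,3)*13=39 best=39 *, r--
l=0 r=12: min(8,4)*12=48 best=48 *, r--
l=0 r=11: min(8,13)*11=88 best=88 *, l++
l=1 r=11: min(2,13)*10=20 best=88, l++
l=2 r=11: min(4,13)*9=36 best=88, l++
l=3 r=11: min(16,13)*8=104 best=104 *, r--
l=3 r=10: min(16,5)*7=35 best=104, r--
l=3 r=9: min(16,16)*6=96 best=104, r--
l=3 r=8: min(16,17)*5=80 best=104, l++
l=4 r=8: min(7,17)*4=28 best=104, l++

l=5, r=8, best area=104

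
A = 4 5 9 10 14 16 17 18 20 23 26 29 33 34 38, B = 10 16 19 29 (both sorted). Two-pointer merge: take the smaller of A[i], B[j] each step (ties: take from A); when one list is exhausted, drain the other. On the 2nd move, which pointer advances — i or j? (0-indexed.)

[i=0,j=0] A[i]=4<=B[j]=10 take 4 → i++
[i=1,j=0] A[i]=5<=B[j]=10 take 5 → i++

i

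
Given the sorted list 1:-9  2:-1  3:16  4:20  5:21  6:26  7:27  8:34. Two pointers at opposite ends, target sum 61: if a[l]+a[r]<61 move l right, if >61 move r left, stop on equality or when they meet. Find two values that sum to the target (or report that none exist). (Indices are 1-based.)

(27, 34)

[1,8] -9+34=25 <61 → l++
[2,8] -1+34=33 <61 → l++
[3,8] 16+34=50 <61 → l++
[4,8] 20+34=54 <61 → l++
[5,8] 21+34=55 <61 → l++
[6,8] 26+34=60 <61 → l++
[7,8] 27+34=61 → found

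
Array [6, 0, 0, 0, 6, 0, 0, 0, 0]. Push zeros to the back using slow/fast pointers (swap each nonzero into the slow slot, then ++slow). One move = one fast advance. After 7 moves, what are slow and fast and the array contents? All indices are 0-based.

slow=0 fast=0: a[fast]=6≠0 swap→a[0]=6, slow++,fast++
slow=1 fast=1: a[fast]=0, fast++
slow=1 fast=2: a[fast]=0, fast++
slow=1 fast=3: a[fast]=0, fast++
slow=1 fast=4: a[fast]=6≠0 swap→a[1]=6, slow++,fast++
slow=2 fast=5: a[fast]=0, fast++
slow=2 fast=6: a[fast]=0, fast++

slow=2, fast=7, a=[6, 6, 0, 0, 0, 0, 0, 0, 0]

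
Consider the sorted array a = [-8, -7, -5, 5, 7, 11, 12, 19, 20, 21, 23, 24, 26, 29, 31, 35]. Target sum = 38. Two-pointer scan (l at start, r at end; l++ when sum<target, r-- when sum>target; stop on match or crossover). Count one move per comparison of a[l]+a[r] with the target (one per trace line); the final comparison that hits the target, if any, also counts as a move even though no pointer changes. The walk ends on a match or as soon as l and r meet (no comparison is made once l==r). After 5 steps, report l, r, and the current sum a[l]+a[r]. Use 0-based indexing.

l=0 r=15: -8+35=27 <38, l++
l=1 r=15: -7+35=28 <38, l++
l=2 r=15: -5+35=30 <38, l++
l=3 r=15: 5+35=40 >38, r--
l=3 r=14: 5+31=36 <38, l++

l=4, r=14, sum=38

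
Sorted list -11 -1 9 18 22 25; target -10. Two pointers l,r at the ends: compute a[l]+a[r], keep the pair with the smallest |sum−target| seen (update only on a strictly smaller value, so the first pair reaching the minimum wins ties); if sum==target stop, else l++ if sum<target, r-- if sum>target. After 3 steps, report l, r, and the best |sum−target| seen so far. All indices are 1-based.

l=1, r=3, best |Δ|=17

l=1 r=6: -11+25=14 d=24 *, r--
l=1 r=5: -11+22=11 d=21 *, r--
l=1 r=4: -11+18=7 d=17 *, r--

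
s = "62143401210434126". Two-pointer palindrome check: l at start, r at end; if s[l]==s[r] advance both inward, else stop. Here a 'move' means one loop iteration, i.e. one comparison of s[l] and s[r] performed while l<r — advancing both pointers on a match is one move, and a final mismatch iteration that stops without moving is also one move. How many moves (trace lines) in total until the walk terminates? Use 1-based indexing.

8 moves

l=1 r=17: '6'=='6', l++,r--
l=2 r=16: '2'=='2', l++,r--
l=3 r=15: '1'=='1', l++,r--
l=4 r=14: '4'=='4', l++,r--
l=5 r=13: '3'=='3', l++,r--
l=6 r=12: '4'=='4', l++,r--
l=7 r=11: '0'=='0', l++,r--
l=8 r=10: '1'=='1', l++,r--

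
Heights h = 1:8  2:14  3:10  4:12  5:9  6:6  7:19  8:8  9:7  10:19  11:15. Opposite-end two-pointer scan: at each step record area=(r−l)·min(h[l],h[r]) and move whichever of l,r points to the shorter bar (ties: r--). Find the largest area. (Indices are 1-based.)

max area = 126

[1,11] min(8,15)*10=80 best=80 * → l++
[2,11] min(14,15)*9=126 best=126 * → l++
[3,11] min(10,15)*8=80 best=126 → l++
[4,11] min(12,15)*7=84 best=126 → l++
[5,11] min(9,15)*6=54 best=126 → l++
[6,11] min(6,15)*5=30 best=126 → l++
[7,11] min(19,15)*4=60 best=126 → r--
[7,10] min(19,19)*3=57 best=126 → r--
[7,9] min(19,7)*2=14 best=126 → r--
[7,8] min(19,8)*1=8 best=126 → r--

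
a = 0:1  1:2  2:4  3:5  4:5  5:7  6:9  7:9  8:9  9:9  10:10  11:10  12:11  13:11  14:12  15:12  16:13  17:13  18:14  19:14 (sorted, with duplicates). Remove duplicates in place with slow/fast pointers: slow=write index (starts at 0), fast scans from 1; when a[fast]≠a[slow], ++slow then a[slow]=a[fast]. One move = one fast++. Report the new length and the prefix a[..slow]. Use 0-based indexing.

length 11; prefix = [1, 2, 4, 5, 7, 9, 10, 11, 12, 13, 14]

slow=0 fast=1: a[fast]=2≠a[slow]=1 write a[1]=2, slow++,fast++
slow=1 fast=2: a[fast]=4≠a[slow]=2 write a[2]=4, slow++,fast++
slow=2 fast=3: a[fast]=5≠a[slow]=4 write a[3]=5, slow++,fast++
slow=3 fast=4: a[fast]=5=a[slow] dup, fast++
slow=3 fast=5: a[fast]=7≠a[slow]=5 write a[4]=7, slow++,fast++
slow=4 fast=6: a[fast]=9≠a[slow]=7 write a[5]=9, slow++,fast++
slow=5 fast=7: a[fast]=9=a[slow] dup, fast++
slow=5 fast=8: a[fast]=9=a[slow] dup, fast++
slow=5 fast=9: a[fast]=9=a[slow] dup, fast++
slow=5 fast=10: a[fast]=10≠a[slow]=9 write a[6]=10, slow++,fast++
slow=6 fast=11: a[fast]=10=a[slow] dup, fast++
slow=6 fast=12: a[fast]=11≠a[slow]=10 write a[7]=11, slow++,fast++
slow=7 fast=13: a[fast]=11=a[slow] dup, fast++
slow=7 fast=14: a[fast]=12≠a[slow]=11 write a[8]=12, slow++,fast++
slow=8 fast=15: a[fast]=12=a[slow] dup, fast++
slow=8 fast=16: a[fast]=13≠a[slow]=12 write a[9]=13, slow++,fast++
slow=9 fast=17: a[fast]=13=a[slow] dup, fast++
slow=9 fast=18: a[fast]=14≠a[slow]=13 write a[10]=14, slow++,fast++
slow=10 fast=19: a[fast]=14=a[slow] dup, fast++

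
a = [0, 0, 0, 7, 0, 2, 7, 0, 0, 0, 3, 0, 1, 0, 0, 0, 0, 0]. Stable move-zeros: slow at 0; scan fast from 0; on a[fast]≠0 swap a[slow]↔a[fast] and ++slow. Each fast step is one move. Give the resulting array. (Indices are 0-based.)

slow=0 fast=0: a[fast]=0, fast++
slow=0 fast=1: a[fast]=0, fast++
slow=0 fast=2: a[fast]=0, fast++
slow=0 fast=3: a[fast]=7≠0 swap→a[0]=7, slow++,fast++
slow=1 fast=4: a[fast]=0, fast++
slow=1 fast=5: a[fast]=2≠0 swap→a[1]=2, slow++,fast++
slow=2 fast=6: a[fast]=7≠0 swap→a[2]=7, slow++,fast++
slow=3 fast=7: a[fast]=0, fast++
slow=3 fast=8: a[fast]=0, fast++
slow=3 fast=9: a[fast]=0, fast++
slow=3 fast=10: a[fast]=3≠0 swap→a[3]=3, slow++,fast++
slow=4 fast=11: a[fast]=0, fast++
slow=4 fast=12: a[fast]=1≠0 swap→a[4]=1, slow++,fast++
slow=5 fast=13: a[fast]=0, fast++
slow=5 fast=14: a[fast]=0, fast++
slow=5 fast=15: a[fast]=0, fast++
slow=5 fast=16: a[fast]=0, fast++
slow=5 fast=17: a[fast]=0, fast++

[7, 2, 7, 3, 1, 0, 0, 0, 0, 0, 0, 0, 0, 0, 0, 0, 0, 0]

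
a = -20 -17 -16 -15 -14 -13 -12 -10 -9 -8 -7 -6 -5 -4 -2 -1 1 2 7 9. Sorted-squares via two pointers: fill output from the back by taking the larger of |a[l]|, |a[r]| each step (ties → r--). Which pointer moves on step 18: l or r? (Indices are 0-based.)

l

l=0 r=19: |-20|>|9| out[19]=400, l++
l=1 r=19: |-17|>|9| out[18]=289, l++
l=2 r=19: |-16|>|9| out[17]=256, l++
l=3 r=19: |-15|>|9| out[16]=225, l++
l=4 r=19: |-14|>|9| out[15]=196, l++
l=5 r=19: |-13|>|9| out[14]=169, l++
l=6 r=19: |-12|>|9| out[13]=144, l++
l=7 r=19: |-10|>|9| out[12]=100, l++
l=8 r=19: |-9|<=|9| out[11]=81, r--
l=8 r=18: |-9|>|7| out[10]=81, l++
l=9 r=18: |-8|>|7| out[9]=64, l++
l=10 r=18: |-7|<=|7| out[8]=49, r--
l=10 r=17: |-7|>|2| out[7]=49, l++
l=11 r=17: |-6|>|2| out[6]=36, l++
l=12 r=17: |-5|>|2| out[5]=25, l++
l=13 r=17: |-4|>|2| out[4]=16, l++
l=14 r=17: |-2|<=|2| out[3]=4, r--
l=14 r=16: |-2|>|1| out[2]=4, l++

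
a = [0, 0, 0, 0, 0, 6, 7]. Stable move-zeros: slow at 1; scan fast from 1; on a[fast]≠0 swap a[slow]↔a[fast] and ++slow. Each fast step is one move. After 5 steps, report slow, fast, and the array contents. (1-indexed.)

slow=1, fast=6, a=[0, 0, 0, 0, 0, 6, 7]

slow=1 fast=1: a[fast]=0, fast++
slow=1 fast=2: a[fast]=0, fast++
slow=1 fast=3: a[fast]=0, fast++
slow=1 fast=4: a[fast]=0, fast++
slow=1 fast=5: a[fast]=0, fast++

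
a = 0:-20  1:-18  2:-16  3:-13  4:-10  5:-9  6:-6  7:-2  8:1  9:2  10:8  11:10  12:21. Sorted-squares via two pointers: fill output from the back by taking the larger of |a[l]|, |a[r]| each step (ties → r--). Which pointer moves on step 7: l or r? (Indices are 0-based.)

[0,12] |-20|<=|21| out[12]=441 → r--
[0,11] |-20|>|10| out[11]=400 → l++
[1,11] |-18|>|10| out[10]=324 → l++
[2,11] |-16|>|10| out[9]=256 → l++
[3,11] |-13|>|10| out[8]=169 → l++
[4,11] |-10|<=|10| out[7]=100 → r--
[4,10] |-10|>|8| out[6]=100 → l++

l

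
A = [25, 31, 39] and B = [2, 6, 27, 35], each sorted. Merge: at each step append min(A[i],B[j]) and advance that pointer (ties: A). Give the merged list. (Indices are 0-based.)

i=0 j=0: A[i]=25>B[j]=2 take 2, j++
i=0 j=1: A[i]=25>B[j]=6 take 6, j++
i=0 j=2: A[i]=25<=B[j]=27 take 25, i++
i=1 j=2: A[i]=31>B[j]=27 take 27, j++
i=1 j=3: A[i]=31<=B[j]=35 take 31, i++
i=2 j=3: A[i]=39>B[j]=35 take 35, j++
i=2 j=4: B done, take A[i]=39, i++

[2, 6, 25, 27, 31, 35, 39]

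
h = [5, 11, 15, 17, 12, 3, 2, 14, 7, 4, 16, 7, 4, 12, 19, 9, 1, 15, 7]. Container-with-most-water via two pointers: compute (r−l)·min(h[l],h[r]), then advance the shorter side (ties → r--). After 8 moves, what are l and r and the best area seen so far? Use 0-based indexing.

l=4, r=14, best area=225

l=0 r=18: min(5,7)*18=90 best=90 *, l++
l=1 r=18: min(11,7)*17=119 best=119 *, r--
l=1 r=17: min(11,15)*16=176 best=176 *, l++
l=2 r=17: min(15,15)*15=225 best=225 *, r--
l=2 r=16: min(15,1)*14=14 best=225, r--
l=2 r=15: min(15,9)*13=117 best=225, r--
l=2 r=14: min(15,19)*12=180 best=225, l++
l=3 r=14: min(17,19)*11=187 best=225, l++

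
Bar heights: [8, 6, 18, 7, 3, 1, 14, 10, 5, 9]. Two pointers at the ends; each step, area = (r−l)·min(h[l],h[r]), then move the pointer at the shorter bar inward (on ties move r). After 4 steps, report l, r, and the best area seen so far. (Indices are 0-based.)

l=2, r=7, best area=72

[0,9] min(8,9)*9=72 best=72 * → l++
[1,9] min(6,9)*8=48 best=72 → l++
[2,9] min(18,9)*7=63 best=72 → r--
[2,8] min(18,5)*6=30 best=72 → r--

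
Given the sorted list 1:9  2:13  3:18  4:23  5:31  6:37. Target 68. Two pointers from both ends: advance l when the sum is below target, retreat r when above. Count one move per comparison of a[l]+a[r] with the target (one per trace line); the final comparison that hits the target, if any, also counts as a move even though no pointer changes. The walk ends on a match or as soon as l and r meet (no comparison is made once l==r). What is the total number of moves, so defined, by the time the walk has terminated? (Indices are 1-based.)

5 moves

[1,6] 9+37=46 <68 → l++
[2,6] 13+37=50 <68 → l++
[3,6] 18+37=55 <68 → l++
[4,6] 23+37=60 <68 → l++
[5,6] 31+37=68 → found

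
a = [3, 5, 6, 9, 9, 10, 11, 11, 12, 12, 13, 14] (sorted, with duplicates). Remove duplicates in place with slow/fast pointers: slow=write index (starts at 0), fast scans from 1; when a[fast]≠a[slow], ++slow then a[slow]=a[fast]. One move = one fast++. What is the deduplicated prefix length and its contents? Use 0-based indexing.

length 9; prefix = [3, 5, 6, 9, 10, 11, 12, 13, 14]

slow=0 fast=1: a[fast]=5≠a[slow]=3 write a[1]=5, slow++,fast++
slow=1 fast=2: a[fast]=6≠a[slow]=5 write a[2]=6, slow++,fast++
slow=2 fast=3: a[fast]=9≠a[slow]=6 write a[3]=9, slow++,fast++
slow=3 fast=4: a[fast]=9=a[slow] dup, fast++
slow=3 fast=5: a[fast]=10≠a[slow]=9 write a[4]=10, slow++,fast++
slow=4 fast=6: a[fast]=11≠a[slow]=10 write a[5]=11, slow++,fast++
slow=5 fast=7: a[fast]=11=a[slow] dup, fast++
slow=5 fast=8: a[fast]=12≠a[slow]=11 write a[6]=12, slow++,fast++
slow=6 fast=9: a[fast]=12=a[slow] dup, fast++
slow=6 fast=10: a[fast]=13≠a[slow]=12 write a[7]=13, slow++,fast++
slow=7 fast=11: a[fast]=14≠a[slow]=13 write a[8]=14, slow++,fast++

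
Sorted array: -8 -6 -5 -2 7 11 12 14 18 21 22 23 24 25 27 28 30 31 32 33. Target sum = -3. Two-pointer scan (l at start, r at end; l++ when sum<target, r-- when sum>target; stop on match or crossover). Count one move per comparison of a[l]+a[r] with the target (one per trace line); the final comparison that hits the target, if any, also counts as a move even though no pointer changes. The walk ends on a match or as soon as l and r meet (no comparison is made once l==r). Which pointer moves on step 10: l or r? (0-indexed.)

r

l=0 r=19: -8+33=25 >-3, r--
l=0 r=18: -8+32=24 >-3, r--
l=0 r=17: -8+31=23 >-3, r--
l=0 r=16: -8+30=22 >-3, r--
l=0 r=15: -8+28=20 >-3, r--
l=0 r=14: -8+27=19 >-3, r--
l=0 r=13: -8+25=17 >-3, r--
l=0 r=12: -8+24=16 >-3, r--
l=0 r=11: -8+23=15 >-3, r--
l=0 r=10: -8+22=14 >-3, r--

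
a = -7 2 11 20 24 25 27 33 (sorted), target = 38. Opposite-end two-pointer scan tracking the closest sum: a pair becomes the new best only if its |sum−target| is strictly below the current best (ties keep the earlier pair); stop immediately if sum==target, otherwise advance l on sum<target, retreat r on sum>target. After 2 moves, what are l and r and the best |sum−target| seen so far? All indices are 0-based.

l=2, r=7, best |Δ|=3

[0,7] -7+33=26 d=12 * → l++
[1,7] 2+33=35 d=3 * → l++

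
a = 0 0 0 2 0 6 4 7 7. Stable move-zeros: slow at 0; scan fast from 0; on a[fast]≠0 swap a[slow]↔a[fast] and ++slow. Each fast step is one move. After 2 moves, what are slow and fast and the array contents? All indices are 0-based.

(s=0,f=0) a[fast]=0 → fast++
(s=0,f=1) a[fast]=0 → fast++

slow=0, fast=2, a=[0, 0, 0, 2, 0, 6, 4, 7, 7]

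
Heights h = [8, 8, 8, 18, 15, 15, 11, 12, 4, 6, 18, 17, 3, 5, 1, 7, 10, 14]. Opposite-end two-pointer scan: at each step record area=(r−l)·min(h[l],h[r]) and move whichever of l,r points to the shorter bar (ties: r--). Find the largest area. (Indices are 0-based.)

l=0 r=17: min(8,14)*17=136 best=136 *, l++
l=1 r=17: min(8,14)*16=128 best=136, l++
l=2 r=17: min(8,14)*15=120 best=136, l++
l=3 r=17: min(18,14)*14=196 best=196 *, r--
l=3 r=16: min(18,10)*13=130 best=196, r--
l=3 r=15: min(18,7)*12=84 best=196, r--
l=3 r=14: min(18,1)*11=11 best=196, r--
l=3 r=13: min(18,5)*10=50 best=196, r--
l=3 r=12: min(18,3)*9=27 best=196, r--
l=3 r=11: min(18,17)*8=136 best=196, r--
l=3 r=10: min(18,18)*7=126 best=196, r--
l=3 r=9: min(18,6)*6=36 best=196, r--
l=3 r=8: min(18,4)*5=20 best=196, r--
l=3 r=7: min(18,12)*4=48 best=196, r--
l=3 r=6: min(18,11)*3=33 best=196, r--
l=3 r=5: min(18,15)*2=30 best=196, r--
l=3 r=4: min(18,15)*1=15 best=196, r--

max area = 196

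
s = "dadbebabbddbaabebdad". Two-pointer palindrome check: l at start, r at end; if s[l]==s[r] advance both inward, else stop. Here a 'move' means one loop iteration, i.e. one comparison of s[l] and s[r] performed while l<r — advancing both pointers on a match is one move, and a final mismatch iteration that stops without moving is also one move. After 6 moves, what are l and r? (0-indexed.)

l=6, r=13

[0,19] 'd'=='d' → l++,r--
[1,18] 'a'=='a' → l++,r--
[2,17] 'd'=='d' → l++,r--
[3,16] 'b'=='b' → l++,r--
[4,15] 'e'=='e' → l++,r--
[5,14] 'b'=='b' → l++,r--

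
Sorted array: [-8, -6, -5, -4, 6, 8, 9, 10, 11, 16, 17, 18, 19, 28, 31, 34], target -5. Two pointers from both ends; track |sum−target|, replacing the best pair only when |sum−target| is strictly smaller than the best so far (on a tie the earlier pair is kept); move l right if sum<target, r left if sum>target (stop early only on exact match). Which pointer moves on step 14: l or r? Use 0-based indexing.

l

[0,15] -8+34=26 d=31 * → r--
[0,14] -8+31=23 d=28 * → r--
[0,13] -8+28=20 d=25 * → r--
[0,12] -8+19=11 d=16 * → r--
[0,11] -8+18=10 d=15 * → r--
[0,10] -8+17=9 d=14 * → r--
[0,9] -8+16=8 d=13 * → r--
[0,8] -8+11=3 d=8 * → r--
[0,7] -8+10=2 d=7 * → r--
[0,6] -8+9=1 d=6 * → r--
[0,5] -8+8=0 d=5 * → r--
[0,4] -8+6=-2 d=3 * → r--
[0,3] -8+-4=-12 d=7 → l++
[1,3] -6+-4=-10 d=5 → l++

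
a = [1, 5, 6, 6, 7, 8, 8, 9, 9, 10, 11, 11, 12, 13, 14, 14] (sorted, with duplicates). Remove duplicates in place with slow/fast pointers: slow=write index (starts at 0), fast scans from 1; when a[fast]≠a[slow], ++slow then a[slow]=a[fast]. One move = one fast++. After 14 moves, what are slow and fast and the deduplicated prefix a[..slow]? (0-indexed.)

(s=0,f=1) a[fast]=5≠a[slow]=1 write a[1]=5 → slow++,fast++
(s=1,f=2) a[fast]=6≠a[slow]=5 write a[2]=6 → slow++,fast++
(s=2,f=3) a[fast]=6=a[slow] dup → fast++
(s=2,f=4) a[fast]=7≠a[slow]=6 write a[3]=7 → slow++,fast++
(s=3,f=5) a[fast]=8≠a[slow]=7 write a[4]=8 → slow++,fast++
(s=4,f=6) a[fast]=8=a[slow] dup → fast++
(s=4,f=7) a[fast]=9≠a[slow]=8 write a[5]=9 → slow++,fast++
(s=5,f=8) a[fast]=9=a[slow] dup → fast++
(s=5,f=9) a[fast]=10≠a[slow]=9 write a[6]=10 → slow++,fast++
(s=6,f=10) a[fast]=11≠a[slow]=10 write a[7]=11 → slow++,fast++
(s=7,f=11) a[fast]=11=a[slow] dup → fast++
(s=7,f=12) a[fast]=12≠a[slow]=11 write a[8]=12 → slow++,fast++
(s=8,f=13) a[fast]=13≠a[slow]=12 write a[9]=13 → slow++,fast++
(s=9,f=14) a[fast]=14≠a[slow]=13 write a[10]=14 → slow++,fast++

slow=10, fast=15, prefix=[1, 5, 6, 7, 8, 9, 10, 11, 12, 13, 14]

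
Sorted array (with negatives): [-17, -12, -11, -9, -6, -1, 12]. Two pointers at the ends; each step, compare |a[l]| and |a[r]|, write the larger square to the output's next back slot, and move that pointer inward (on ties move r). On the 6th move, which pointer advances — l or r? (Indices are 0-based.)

l

l=0 r=6: |-17|>|12| out[6]=289, l++
l=1 r=6: |-12|<=|12| out[5]=144, r--
l=1 r=5: |-12|>|-1| out[4]=144, l++
l=2 r=5: |-11|>|-1| out[3]=121, l++
l=3 r=5: |-9|>|-1| out[2]=81, l++
l=4 r=5: |-6|>|-1| out[1]=36, l++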